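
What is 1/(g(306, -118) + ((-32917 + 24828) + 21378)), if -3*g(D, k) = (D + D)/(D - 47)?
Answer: 259/3441647 ≈ 7.5255e-5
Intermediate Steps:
g(D, k) = -2*D/(3*(-47 + D)) (g(D, k) = -(D + D)/(3*(D - 47)) = -2*D/(3*(-47 + D)))
1/(g(306, -118) + ((-32917 + 24828) + 21378)) = 1/(-2*306/(-141 + 3*306) + ((-32917 + 24828) + 21378)) = 1/(-2*306/(-141 + 918) + (-8089 + 21378)) = 1/(-2*306/777 + 13289) = 1/(-2*306*1/777 + 13289) = 1/(-204/259 + 13289) = 1/(3441647/259) = 259/3441647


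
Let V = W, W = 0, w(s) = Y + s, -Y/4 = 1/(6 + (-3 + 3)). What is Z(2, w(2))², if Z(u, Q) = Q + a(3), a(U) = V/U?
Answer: 16/9 ≈ 1.7778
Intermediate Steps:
Y = -⅔ (Y = -4/(6 + (-3 + 3)) = -4/(6 + 0) = -4/6 = -4*⅙ = -⅔ ≈ -0.66667)
w(s) = -⅔ + s
V = 0
a(U) = 0 (a(U) = 0/U = 0)
Z(u, Q) = Q (Z(u, Q) = Q + 0 = Q)
Z(2, w(2))² = (-⅔ + 2)² = (4/3)² = 16/9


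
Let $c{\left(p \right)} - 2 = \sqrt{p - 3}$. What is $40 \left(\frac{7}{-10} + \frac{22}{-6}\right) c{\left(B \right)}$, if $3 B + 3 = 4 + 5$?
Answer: $- \frac{1048}{3} - \frac{524 i}{3} \approx -349.33 - 174.67 i$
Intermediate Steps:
$B = 2$ ($B = -1 + \frac{4 + 5}{3} = -1 + \frac{1}{3} \cdot 9 = -1 + 3 = 2$)
$c{\left(p \right)} = 2 + \sqrt{-3 + p}$ ($c{\left(p \right)} = 2 + \sqrt{p - 3} = 2 + \sqrt{-3 + p}$)
$40 \left(\frac{7}{-10} + \frac{22}{-6}\right) c{\left(B \right)} = 40 \left(\frac{7}{-10} + \frac{22}{-6}\right) \left(2 + \sqrt{-3 + 2}\right) = 40 \left(7 \left(- \frac{1}{10}\right) + 22 \left(- \frac{1}{6}\right)\right) \left(2 + \sqrt{-1}\right) = 40 \left(- \frac{7}{10} - \frac{11}{3}\right) \left(2 + i\right) = 40 \left(- \frac{131}{30}\right) \left(2 + i\right) = - \frac{524 \left(2 + i\right)}{3} = - \frac{1048}{3} - \frac{524 i}{3}$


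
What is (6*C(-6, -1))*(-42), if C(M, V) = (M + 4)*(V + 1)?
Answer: 0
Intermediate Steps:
C(M, V) = (1 + V)*(4 + M) (C(M, V) = (4 + M)*(1 + V) = (1 + V)*(4 + M))
(6*C(-6, -1))*(-42) = (6*(4 - 6 + 4*(-1) - 6*(-1)))*(-42) = (6*(4 - 6 - 4 + 6))*(-42) = (6*0)*(-42) = 0*(-42) = 0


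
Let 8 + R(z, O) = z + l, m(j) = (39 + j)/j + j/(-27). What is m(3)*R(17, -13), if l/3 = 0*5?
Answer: 125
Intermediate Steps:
l = 0 (l = 3*(0*5) = 3*0 = 0)
m(j) = -j/27 + (39 + j)/j (m(j) = (39 + j)/j + j*(-1/27) = (39 + j)/j - j/27 = -j/27 + (39 + j)/j)
R(z, O) = -8 + z (R(z, O) = -8 + (z + 0) = -8 + z)
m(3)*R(17, -13) = (1 + 39/3 - 1/27*3)*(-8 + 17) = (1 + 39*(1/3) - 1/9)*9 = (1 + 13 - 1/9)*9 = (125/9)*9 = 125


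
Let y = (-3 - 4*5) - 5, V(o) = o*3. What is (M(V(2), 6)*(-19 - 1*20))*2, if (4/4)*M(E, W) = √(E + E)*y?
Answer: 4368*√3 ≈ 7565.6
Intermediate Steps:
V(o) = 3*o
y = -28 (y = (-3 - 20) - 5 = -23 - 5 = -28)
M(E, W) = -28*√2*√E (M(E, W) = √(E + E)*(-28) = √(2*E)*(-28) = (√2*√E)*(-28) = -28*√2*√E)
(M(V(2), 6)*(-19 - 1*20))*2 = ((-28*√2*√(3*2))*(-19 - 1*20))*2 = ((-28*√2*√6)*(-19 - 20))*2 = (-56*√3*(-39))*2 = (2184*√3)*2 = 4368*√3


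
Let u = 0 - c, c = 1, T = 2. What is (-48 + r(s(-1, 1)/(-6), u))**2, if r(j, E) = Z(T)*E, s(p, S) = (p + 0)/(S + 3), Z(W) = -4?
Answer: 1936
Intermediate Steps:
s(p, S) = p/(3 + S)
u = -1 (u = 0 - 1*1 = 0 - 1 = -1)
r(j, E) = -4*E
(-48 + r(s(-1, 1)/(-6), u))**2 = (-48 - 4*(-1))**2 = (-48 + 4)**2 = (-44)**2 = 1936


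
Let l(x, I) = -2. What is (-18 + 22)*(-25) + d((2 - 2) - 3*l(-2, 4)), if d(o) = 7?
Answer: -93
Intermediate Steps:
(-18 + 22)*(-25) + d((2 - 2) - 3*l(-2, 4)) = (-18 + 22)*(-25) + 7 = 4*(-25) + 7 = -100 + 7 = -93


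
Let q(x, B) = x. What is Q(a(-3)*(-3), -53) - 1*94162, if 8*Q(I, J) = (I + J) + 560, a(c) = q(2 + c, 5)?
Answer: -376393/4 ≈ -94098.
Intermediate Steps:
a(c) = 2 + c
Q(I, J) = 70 + I/8 + J/8 (Q(I, J) = ((I + J) + 560)/8 = (560 + I + J)/8 = 70 + I/8 + J/8)
Q(a(-3)*(-3), -53) - 1*94162 = (70 + ((2 - 3)*(-3))/8 + (⅛)*(-53)) - 1*94162 = (70 + (-1*(-3))/8 - 53/8) - 94162 = (70 + (⅛)*3 - 53/8) - 94162 = (70 + 3/8 - 53/8) - 94162 = 255/4 - 94162 = -376393/4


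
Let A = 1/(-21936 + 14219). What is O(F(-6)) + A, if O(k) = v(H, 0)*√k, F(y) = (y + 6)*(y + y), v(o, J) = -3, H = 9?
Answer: -1/7717 ≈ -0.00012958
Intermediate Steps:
F(y) = 2*y*(6 + y) (F(y) = (6 + y)*(2*y) = 2*y*(6 + y))
O(k) = -3*√k
A = -1/7717 (A = 1/(-7717) = -1/7717 ≈ -0.00012958)
O(F(-6)) + A = -3*2*I*√3*√(6 - 6) - 1/7717 = -3*√(2*(-6)*0) - 1/7717 = -3*√0 - 1/7717 = -3*0 - 1/7717 = 0 - 1/7717 = -1/7717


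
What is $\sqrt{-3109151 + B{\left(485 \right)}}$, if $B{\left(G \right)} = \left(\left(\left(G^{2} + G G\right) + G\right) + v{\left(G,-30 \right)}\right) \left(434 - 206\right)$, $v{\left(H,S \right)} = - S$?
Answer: $\sqrt{104270869} \approx 10211.0$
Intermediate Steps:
$B{\left(G \right)} = 6840 + 228 G + 456 G^{2}$ ($B{\left(G \right)} = \left(\left(\left(G^{2} + G G\right) + G\right) - -30\right) \left(434 - 206\right) = \left(\left(\left(G^{2} + G^{2}\right) + G\right) + 30\right) 228 = \left(\left(2 G^{2} + G\right) + 30\right) 228 = \left(\left(G + 2 G^{2}\right) + 30\right) 228 = \left(30 + G + 2 G^{2}\right) 228 = 6840 + 228 G + 456 G^{2}$)
$\sqrt{-3109151 + B{\left(485 \right)}} = \sqrt{-3109151 + \left(6840 + 228 \cdot 485 + 456 \cdot 485^{2}\right)} = \sqrt{-3109151 + \left(6840 + 110580 + 456 \cdot 235225\right)} = \sqrt{-3109151 + \left(6840 + 110580 + 107262600\right)} = \sqrt{-3109151 + 107380020} = \sqrt{104270869}$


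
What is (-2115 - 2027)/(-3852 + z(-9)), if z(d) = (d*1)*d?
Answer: 4142/3771 ≈ 1.0984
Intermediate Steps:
z(d) = d² (z(d) = d*d = d²)
(-2115 - 2027)/(-3852 + z(-9)) = (-2115 - 2027)/(-3852 + (-9)²) = -4142/(-3852 + 81) = -4142/(-3771) = -4142*(-1/3771) = 4142/3771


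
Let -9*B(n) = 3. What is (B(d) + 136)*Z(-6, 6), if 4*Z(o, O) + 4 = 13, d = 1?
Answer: 1221/4 ≈ 305.25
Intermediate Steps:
B(n) = -⅓ (B(n) = -⅑*3 = -⅓)
Z(o, O) = 9/4 (Z(o, O) = -1 + (¼)*13 = -1 + 13/4 = 9/4)
(B(d) + 136)*Z(-6, 6) = (-⅓ + 136)*(9/4) = (407/3)*(9/4) = 1221/4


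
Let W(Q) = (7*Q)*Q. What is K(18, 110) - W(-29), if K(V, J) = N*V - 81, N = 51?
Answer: -5050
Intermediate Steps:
K(V, J) = -81 + 51*V (K(V, J) = 51*V - 81 = -81 + 51*V)
W(Q) = 7*Q²
K(18, 110) - W(-29) = (-81 + 51*18) - 7*(-29)² = (-81 + 918) - 7*841 = 837 - 1*5887 = 837 - 5887 = -5050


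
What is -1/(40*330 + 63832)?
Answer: -1/77032 ≈ -1.2982e-5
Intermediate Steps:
-1/(40*330 + 63832) = -1/(13200 + 63832) = -1/77032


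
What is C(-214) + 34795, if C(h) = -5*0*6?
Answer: 34795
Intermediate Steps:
C(h) = 0 (C(h) = 0*6 = 0)
C(-214) + 34795 = 0 + 34795 = 34795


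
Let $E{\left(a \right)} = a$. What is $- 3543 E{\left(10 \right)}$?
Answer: $-35430$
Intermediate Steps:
$- 3543 E{\left(10 \right)} = \left(-3543\right) 10 = -35430$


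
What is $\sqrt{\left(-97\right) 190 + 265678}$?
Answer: $12 \sqrt{1717} \approx 497.24$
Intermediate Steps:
$\sqrt{\left(-97\right) 190 + 265678} = \sqrt{-18430 + 265678} = \sqrt{247248} = 12 \sqrt{1717}$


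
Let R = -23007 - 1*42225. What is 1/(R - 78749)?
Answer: -1/143981 ≈ -6.9454e-6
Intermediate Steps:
R = -65232 (R = -23007 - 42225 = -65232)
1/(R - 78749) = 1/(-65232 - 78749) = 1/(-143981) = -1/143981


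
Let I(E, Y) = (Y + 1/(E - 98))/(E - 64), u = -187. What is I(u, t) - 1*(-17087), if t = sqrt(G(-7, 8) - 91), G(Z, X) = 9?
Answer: 1222318546/71535 - I*sqrt(82)/251 ≈ 17087.0 - 0.036077*I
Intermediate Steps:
t = I*sqrt(82) (t = sqrt(9 - 91) = sqrt(-82) = I*sqrt(82) ≈ 9.0554*I)
I(E, Y) = (Y + 1/(-98 + E))/(-64 + E)
I(u, t) - 1*(-17087) = (1 - 98*I*sqrt(82) - 187*I*sqrt(82))/(6272 + (-187)**2 - 162*(-187)) - 1*(-17087) = (1 - 98*I*sqrt(82) - 187*I*sqrt(82))/(6272 + 34969 + 30294) + 17087 = (1 - 285*I*sqrt(82))/71535 + 17087 = (1/71535 - I*sqrt(82)/251) + 17087 = 1222318546/71535 - I*sqrt(82)/251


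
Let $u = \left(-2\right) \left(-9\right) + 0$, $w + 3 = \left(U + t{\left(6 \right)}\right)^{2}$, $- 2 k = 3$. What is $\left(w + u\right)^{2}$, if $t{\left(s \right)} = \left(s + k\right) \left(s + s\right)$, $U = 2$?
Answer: $9928801$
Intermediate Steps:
$k = - \frac{3}{2}$ ($k = \left(- \frac{1}{2}\right) 3 = - \frac{3}{2} \approx -1.5$)
$t{\left(s \right)} = 2 s \left(- \frac{3}{2} + s\right)$ ($t{\left(s \right)} = \left(s - \frac{3}{2}\right) \left(s + s\right) = \left(- \frac{3}{2} + s\right) 2 s = 2 s \left(- \frac{3}{2} + s\right)$)
$w = 3133$ ($w = -3 + \left(2 + 6 \left(-3 + 2 \cdot 6\right)\right)^{2} = -3 + \left(2 + 6 \left(-3 + 12\right)\right)^{2} = -3 + \left(2 + 6 \cdot 9\right)^{2} = -3 + \left(2 + 54\right)^{2} = -3 + 56^{2} = -3 + 3136 = 3133$)
$u = 18$ ($u = 18 + 0 = 18$)
$\left(w + u\right)^{2} = \left(3133 + 18\right)^{2} = 3151^{2} = 9928801$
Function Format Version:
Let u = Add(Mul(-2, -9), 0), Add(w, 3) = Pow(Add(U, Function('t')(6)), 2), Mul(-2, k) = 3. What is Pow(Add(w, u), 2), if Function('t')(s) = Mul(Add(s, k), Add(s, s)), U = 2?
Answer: 9928801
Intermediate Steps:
k = Rational(-3, 2) (k = Mul(Rational(-1, 2), 3) = Rational(-3, 2) ≈ -1.5000)
Function('t')(s) = Mul(2, s, Add(Rational(-3, 2), s)) (Function('t')(s) = Mul(Add(s, Rational(-3, 2)), Add(s, s)) = Mul(Add(Rational(-3, 2), s), Mul(2, s)) = Mul(2, s, Add(Rational(-3, 2), s)))
w = 3133 (w = Add(-3, Pow(Add(2, Mul(6, Add(-3, Mul(2, 6)))), 2)) = Add(-3, Pow(Add(2, Mul(6, Add(-3, 12))), 2)) = Add(-3, Pow(Add(2, Mul(6, 9)), 2)) = Add(-3, Pow(Add(2, 54), 2)) = Add(-3, Pow(56, 2)) = Add(-3, 3136) = 3133)
u = 18 (u = Add(18, 0) = 18)
Pow(Add(w, u), 2) = Pow(Add(3133, 18), 2) = Pow(3151, 2) = 9928801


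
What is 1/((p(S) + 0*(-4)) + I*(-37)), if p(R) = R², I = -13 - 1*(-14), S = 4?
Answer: -1/21 ≈ -0.047619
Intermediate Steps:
I = 1 (I = -13 + 14 = 1)
1/((p(S) + 0*(-4)) + I*(-37)) = 1/((4² + 0*(-4)) + 1*(-37)) = 1/((16 + 0) - 37) = 1/(16 - 37) = 1/(-21) = -1/21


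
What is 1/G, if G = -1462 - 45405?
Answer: -1/46867 ≈ -2.1337e-5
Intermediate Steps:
G = -46867
1/G = 1/(-46867) = -1/46867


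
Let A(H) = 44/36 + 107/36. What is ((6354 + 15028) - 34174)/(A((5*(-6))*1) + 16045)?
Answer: -460512/577771 ≈ -0.79705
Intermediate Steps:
A(H) = 151/36 (A(H) = 44*(1/36) + 107*(1/36) = 11/9 + 107/36 = 151/36)
((6354 + 15028) - 34174)/(A((5*(-6))*1) + 16045) = ((6354 + 15028) - 34174)/(151/36 + 16045) = (21382 - 34174)/(577771/36) = -12792*36/577771 = -460512/577771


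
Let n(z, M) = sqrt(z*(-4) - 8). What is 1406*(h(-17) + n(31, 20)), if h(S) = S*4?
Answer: -95608 + 2812*I*sqrt(33) ≈ -95608.0 + 16154.0*I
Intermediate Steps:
h(S) = 4*S
n(z, M) = sqrt(-8 - 4*z) (n(z, M) = sqrt(-4*z - 8) = sqrt(-8 - 4*z))
1406*(h(-17) + n(31, 20)) = 1406*(4*(-17) + 2*sqrt(-2 - 1*31)) = 1406*(-68 + 2*sqrt(-2 - 31)) = 1406*(-68 + 2*sqrt(-33)) = 1406*(-68 + 2*(I*sqrt(33))) = 1406*(-68 + 2*I*sqrt(33)) = -95608 + 2812*I*sqrt(33)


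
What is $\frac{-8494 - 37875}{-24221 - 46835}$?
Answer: $\frac{46369}{71056} \approx 0.65257$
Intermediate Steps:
$\frac{-8494 - 37875}{-24221 - 46835} = - \frac{46369}{-71056} = \left(-46369\right) \left(- \frac{1}{71056}\right) = \frac{46369}{71056}$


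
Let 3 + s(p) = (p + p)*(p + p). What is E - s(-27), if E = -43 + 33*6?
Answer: -2758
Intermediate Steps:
E = 155 (E = -43 + 198 = 155)
s(p) = -3 + 4*p² (s(p) = -3 + (p + p)*(p + p) = -3 + (2*p)*(2*p) = -3 + 4*p²)
E - s(-27) = 155 - (-3 + 4*(-27)²) = 155 - (-3 + 4*729) = 155 - (-3 + 2916) = 155 - 1*2913 = 155 - 2913 = -2758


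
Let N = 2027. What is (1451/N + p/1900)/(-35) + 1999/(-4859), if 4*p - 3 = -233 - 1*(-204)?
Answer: -565575923691/1309942669000 ≈ -0.43176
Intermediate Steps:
p = -13/2 (p = ¾ + (-233 - 1*(-204))/4 = ¾ + (-233 + 204)/4 = ¾ + (¼)*(-29) = ¾ - 29/4 = -13/2 ≈ -6.5000)
(1451/N + p/1900)/(-35) + 1999/(-4859) = (1451/2027 - 13/2/1900)/(-35) + 1999/(-4859) = (1451*(1/2027) - 13/2*1/1900)*(-1/35) + 1999*(-1/4859) = (1451/2027 - 13/3800)*(-1/35) - 1999/4859 = (5487449/7702600)*(-1/35) - 1999/4859 = -5487449/269591000 - 1999/4859 = -565575923691/1309942669000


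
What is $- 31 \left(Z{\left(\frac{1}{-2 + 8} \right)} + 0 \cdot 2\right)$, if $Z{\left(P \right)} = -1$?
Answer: $31$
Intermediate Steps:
$- 31 \left(Z{\left(\frac{1}{-2 + 8} \right)} + 0 \cdot 2\right) = - 31 \left(-1 + 0 \cdot 2\right) = - 31 \left(-1 + 0\right) = \left(-31\right) \left(-1\right) = 31$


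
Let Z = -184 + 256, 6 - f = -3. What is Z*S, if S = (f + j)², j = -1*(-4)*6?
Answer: 78408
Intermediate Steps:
f = 9 (f = 6 - 1*(-3) = 6 + 3 = 9)
j = 24 (j = 4*6 = 24)
Z = 72
S = 1089 (S = (9 + 24)² = 33² = 1089)
Z*S = 72*1089 = 78408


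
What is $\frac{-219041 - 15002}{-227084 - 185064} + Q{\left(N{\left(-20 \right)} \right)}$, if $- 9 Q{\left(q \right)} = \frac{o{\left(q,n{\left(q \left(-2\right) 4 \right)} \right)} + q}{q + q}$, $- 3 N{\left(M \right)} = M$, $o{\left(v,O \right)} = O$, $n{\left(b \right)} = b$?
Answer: $\frac{3548905}{3709332} \approx 0.95675$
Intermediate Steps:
$N{\left(M \right)} = - \frac{M}{3}$
$Q{\left(q \right)} = \frac{7}{18}$ ($Q{\left(q \right)} = - \frac{\left(q \left(-2\right) 4 + q\right) \frac{1}{q + q}}{9} = - \frac{\left(- 2 q 4 + q\right) \frac{1}{2 q}}{9} = - \frac{\left(- 8 q + q\right) \frac{1}{2 q}}{9} = - \frac{- 7 q \frac{1}{2 q}}{9} = \left(- \frac{1}{9}\right) \left(- \frac{7}{2}\right) = \frac{7}{18}$)
$\frac{-219041 - 15002}{-227084 - 185064} + Q{\left(N{\left(-20 \right)} \right)} = \frac{-219041 - 15002}{-227084 - 185064} + \frac{7}{18} = - \frac{234043}{-412148} + \frac{7}{18} = \left(-234043\right) \left(- \frac{1}{412148}\right) + \frac{7}{18} = \frac{234043}{412148} + \frac{7}{18} = \frac{3548905}{3709332}$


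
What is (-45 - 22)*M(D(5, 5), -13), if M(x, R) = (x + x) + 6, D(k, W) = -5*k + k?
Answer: 2278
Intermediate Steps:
D(k, W) = -4*k
M(x, R) = 6 + 2*x (M(x, R) = 2*x + 6 = 6 + 2*x)
(-45 - 22)*M(D(5, 5), -13) = (-45 - 22)*(6 + 2*(-4*5)) = -67*(6 + 2*(-20)) = -67*(6 - 40) = -67*(-34) = 2278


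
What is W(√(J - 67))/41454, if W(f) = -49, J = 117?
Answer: -1/846 ≈ -0.0011820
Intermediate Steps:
W(√(J - 67))/41454 = -49/41454 = -49*1/41454 = -1/846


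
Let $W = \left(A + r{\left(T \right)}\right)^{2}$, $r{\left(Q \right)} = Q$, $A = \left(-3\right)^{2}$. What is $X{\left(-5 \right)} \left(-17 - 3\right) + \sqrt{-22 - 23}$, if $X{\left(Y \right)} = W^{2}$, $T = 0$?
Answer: $-131220 + 3 i \sqrt{5} \approx -1.3122 \cdot 10^{5} + 6.7082 i$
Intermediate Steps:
$A = 9$
$W = 81$ ($W = \left(9 + 0\right)^{2} = 9^{2} = 81$)
$X{\left(Y \right)} = 6561$ ($X{\left(Y \right)} = 81^{2} = 6561$)
$X{\left(-5 \right)} \left(-17 - 3\right) + \sqrt{-22 - 23} = 6561 \left(-17 - 3\right) + \sqrt{-22 - 23} = 6561 \left(-20\right) + \sqrt{-45} = -131220 + 3 i \sqrt{5}$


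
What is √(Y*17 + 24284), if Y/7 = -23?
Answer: √21547 ≈ 146.79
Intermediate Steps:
Y = -161 (Y = 7*(-23) = -161)
√(Y*17 + 24284) = √(-161*17 + 24284) = √(-2737 + 24284) = √21547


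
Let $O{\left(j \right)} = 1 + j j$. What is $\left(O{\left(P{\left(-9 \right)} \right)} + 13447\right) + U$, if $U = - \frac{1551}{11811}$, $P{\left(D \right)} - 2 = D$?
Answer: $\frac{53137172}{3937} \approx 13497.0$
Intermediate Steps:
$P{\left(D \right)} = 2 + D$
$O{\left(j \right)} = 1 + j^{2}$
$U = - \frac{517}{3937}$ ($U = \left(-1551\right) \frac{1}{11811} = - \frac{517}{3937} \approx -0.13132$)
$\left(O{\left(P{\left(-9 \right)} \right)} + 13447\right) + U = \left(\left(1 + \left(2 - 9\right)^{2}\right) + 13447\right) - \frac{517}{3937} = \left(\left(1 + \left(-7\right)^{2}\right) + 13447\right) - \frac{517}{3937} = \left(\left(1 + 49\right) + 13447\right) - \frac{517}{3937} = \left(50 + 13447\right) - \frac{517}{3937} = 13497 - \frac{517}{3937} = \frac{53137172}{3937}$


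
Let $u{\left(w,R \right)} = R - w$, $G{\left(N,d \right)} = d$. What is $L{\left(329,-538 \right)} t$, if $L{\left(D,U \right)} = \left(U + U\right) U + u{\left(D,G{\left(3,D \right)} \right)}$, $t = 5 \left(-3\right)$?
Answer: $-8683320$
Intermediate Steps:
$t = -15$
$L{\left(D,U \right)} = 2 U^{2}$ ($L{\left(D,U \right)} = \left(U + U\right) U + \left(D - D\right) = 2 U U + 0 = 2 U^{2} + 0 = 2 U^{2}$)
$L{\left(329,-538 \right)} t = 2 \left(-538\right)^{2} \left(-15\right) = 2 \cdot 289444 \left(-15\right) = 578888 \left(-15\right) = -8683320$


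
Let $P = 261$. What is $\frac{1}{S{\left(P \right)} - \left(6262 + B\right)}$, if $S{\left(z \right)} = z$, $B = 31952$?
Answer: $- \frac{1}{37953} \approx -2.6348 \cdot 10^{-5}$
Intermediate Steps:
$\frac{1}{S{\left(P \right)} - \left(6262 + B\right)} = \frac{1}{261 - 38214} = \frac{1}{-37953} = - \frac{1}{37953}$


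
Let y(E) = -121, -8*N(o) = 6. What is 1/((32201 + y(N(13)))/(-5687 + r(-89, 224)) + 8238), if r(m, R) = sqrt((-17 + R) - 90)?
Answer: 33281217227/273982929637766 + 6015*sqrt(13)/136991464818883 ≈ 0.00012147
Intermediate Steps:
N(o) = -3/4 (N(o) = -1/8*6 = -3/4)
r(m, R) = sqrt(-107 + R)
1/((32201 + y(N(13)))/(-5687 + r(-89, 224)) + 8238) = 1/((32201 - 121)/(-5687 + sqrt(-107 + 224)) + 8238) = 1/(32080/(-5687 + sqrt(117)) + 8238) = 1/(32080/(-5687 + 3*sqrt(13)) + 8238) = 1/(8238 + 32080/(-5687 + 3*sqrt(13)))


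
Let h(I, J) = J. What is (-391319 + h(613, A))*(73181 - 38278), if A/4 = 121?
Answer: -13641314005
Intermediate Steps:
A = 484 (A = 4*121 = 484)
(-391319 + h(613, A))*(73181 - 38278) = (-391319 + 484)*(73181 - 38278) = -390835*34903 = -13641314005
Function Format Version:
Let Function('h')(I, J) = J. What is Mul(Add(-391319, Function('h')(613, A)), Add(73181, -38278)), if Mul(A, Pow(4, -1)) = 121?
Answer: -13641314005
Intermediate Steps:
A = 484 (A = Mul(4, 121) = 484)
Mul(Add(-391319, Function('h')(613, A)), Add(73181, -38278)) = Mul(Add(-391319, 484), Add(73181, -38278)) = Mul(-390835, 34903) = -13641314005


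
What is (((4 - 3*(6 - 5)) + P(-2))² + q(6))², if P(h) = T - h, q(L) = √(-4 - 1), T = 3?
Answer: (36 + I*√5)² ≈ 1291.0 + 161.0*I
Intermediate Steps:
q(L) = I*√5 (q(L) = √(-5) = I*√5)
P(h) = 3 - h
(((4 - 3*(6 - 5)) + P(-2))² + q(6))² = (((4 - 3*(6 - 5)) + (3 - 1*(-2)))² + I*√5)² = (((4 - 3*1) + (3 + 2))² + I*√5)² = (((4 - 3) + 5)² + I*√5)² = ((1 + 5)² + I*√5)² = (6² + I*√5)² = (36 + I*√5)²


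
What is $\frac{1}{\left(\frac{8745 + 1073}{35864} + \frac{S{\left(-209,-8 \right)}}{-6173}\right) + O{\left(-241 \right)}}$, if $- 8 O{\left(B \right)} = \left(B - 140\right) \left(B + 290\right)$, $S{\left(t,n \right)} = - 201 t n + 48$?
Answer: $\frac{221388472}{528749444221} \approx 0.0004187$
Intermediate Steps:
$S{\left(t,n \right)} = 48 - 201 n t$ ($S{\left(t,n \right)} = - 201 n t + 48 = 48 - 201 n t$)
$O{\left(B \right)} = - \frac{\left(-140 + B\right) \left(290 + B\right)}{8}$ ($O{\left(B \right)} = - \frac{\left(B - 140\right) \left(B + 290\right)}{8} = - \frac{\left(-140 + B\right) \left(290 + B\right)}{8}$)
$\frac{1}{\left(\frac{8745 + 1073}{35864} + \frac{S{\left(-209,-8 \right)}}{-6173}\right) + O{\left(-241 \right)}} = \frac{1}{\left(\frac{8745 + 1073}{35864} + \frac{48 - \left(-1608\right) \left(-209\right)}{-6173}\right) - \left(- \frac{38375}{4} + \frac{58081}{8}\right)} = \frac{1}{\left(9818 \cdot \frac{1}{35864} + \left(48 - 336072\right) \left(- \frac{1}{6173}\right)\right) + \left(5075 + \frac{18075}{4} - \frac{58081}{8}\right)} = \frac{1}{\left(\frac{4909}{17932} - - \frac{336024}{6173}\right) + \left(5075 + \frac{18075}{4} - \frac{58081}{8}\right)} = \frac{1}{\left(\frac{4909}{17932} + \frac{336024}{6173}\right) + \frac{18669}{8}} = \frac{1}{\frac{6055885625}{110694236} + \frac{18669}{8}} = \frac{1}{\frac{528749444221}{221388472}} = \frac{221388472}{528749444221}$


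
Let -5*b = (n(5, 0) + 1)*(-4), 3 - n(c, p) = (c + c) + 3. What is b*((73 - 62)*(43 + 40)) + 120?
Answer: -32268/5 ≈ -6453.6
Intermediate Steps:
n(c, p) = -2*c (n(c, p) = 3 - ((c + c) + 3) = 3 - (2*c + 3) = 3 - (3 + 2*c) = 3 + (-3 - 2*c) = -2*c)
b = -36/5 (b = -(-2*5 + 1)*(-4)/5 = -(-10 + 1)*(-4)/5 = -(-9)*(-4)/5 = -⅕*36 = -36/5 ≈ -7.2000)
b*((73 - 62)*(43 + 40)) + 120 = -36*(73 - 62)*(43 + 40)/5 + 120 = -396*83/5 + 120 = -36/5*913 + 120 = -32868/5 + 120 = -32268/5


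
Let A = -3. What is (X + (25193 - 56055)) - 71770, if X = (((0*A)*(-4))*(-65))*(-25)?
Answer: -102632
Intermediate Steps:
X = 0 (X = (((0*(-3))*(-4))*(-65))*(-25) = ((0*(-4))*(-65))*(-25) = (0*(-65))*(-25) = 0*(-25) = 0)
(X + (25193 - 56055)) - 71770 = (0 + (25193 - 56055)) - 71770 = (0 - 30862) - 71770 = -30862 - 71770 = -102632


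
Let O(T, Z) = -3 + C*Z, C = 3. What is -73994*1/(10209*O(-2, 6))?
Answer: -73994/153135 ≈ -0.48319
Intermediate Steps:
O(T, Z) = -3 + 3*Z
-73994*1/(10209*O(-2, 6)) = -73994*1/(10209*(-3 + 3*6)) = -73994*1/(10209*(-3 + 18)) = -73994/(10209*15) = -73994/153135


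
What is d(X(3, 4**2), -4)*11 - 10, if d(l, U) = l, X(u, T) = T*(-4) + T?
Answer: -538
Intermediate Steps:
X(u, T) = -3*T (X(u, T) = -4*T + T = -3*T)
d(X(3, 4**2), -4)*11 - 10 = -3*4**2*11 - 10 = -3*16*11 - 10 = -48*11 - 10 = -528 - 10 = -538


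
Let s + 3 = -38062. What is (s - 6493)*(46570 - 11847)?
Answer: -1547187434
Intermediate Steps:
s = -38065 (s = -3 - 38062 = -38065)
(s - 6493)*(46570 - 11847) = (-38065 - 6493)*(46570 - 11847) = -44558*34723 = -1547187434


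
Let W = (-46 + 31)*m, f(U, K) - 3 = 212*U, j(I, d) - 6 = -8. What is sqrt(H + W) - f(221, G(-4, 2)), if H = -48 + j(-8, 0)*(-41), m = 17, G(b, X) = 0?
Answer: -46855 + I*sqrt(221) ≈ -46855.0 + 14.866*I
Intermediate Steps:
j(I, d) = -2 (j(I, d) = 6 - 8 = -2)
f(U, K) = 3 + 212*U
W = -255 (W = (-46 + 31)*17 = -15*17 = -255)
H = 34 (H = -48 - 2*(-41) = -48 + 82 = 34)
sqrt(H + W) - f(221, G(-4, 2)) = sqrt(34 - 255) - (3 + 212*221) = sqrt(-221) - (3 + 46852) = I*sqrt(221) - 1*46855 = I*sqrt(221) - 46855 = -46855 + I*sqrt(221)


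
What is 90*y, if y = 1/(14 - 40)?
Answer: -45/13 ≈ -3.4615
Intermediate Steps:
y = -1/26 (y = 1/(-26) = -1/26 ≈ -0.038462)
90*y = 90*(-1/26) = -45/13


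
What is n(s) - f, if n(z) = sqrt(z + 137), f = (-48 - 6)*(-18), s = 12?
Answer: -972 + sqrt(149) ≈ -959.79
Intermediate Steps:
f = 972 (f = -54*(-18) = 972)
n(z) = sqrt(137 + z)
n(s) - f = sqrt(137 + 12) - 1*972 = sqrt(149) - 972 = -972 + sqrt(149)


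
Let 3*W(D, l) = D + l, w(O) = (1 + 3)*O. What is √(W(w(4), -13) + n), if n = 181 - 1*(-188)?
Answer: √370 ≈ 19.235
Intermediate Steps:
n = 369 (n = 181 + 188 = 369)
w(O) = 4*O
W(D, l) = D/3 + l/3 (W(D, l) = (D + l)/3 = D/3 + l/3)
√(W(w(4), -13) + n) = √(((4*4)/3 + (⅓)*(-13)) + 369) = √(((⅓)*16 - 13/3) + 369) = √((16/3 - 13/3) + 369) = √(1 + 369) = √370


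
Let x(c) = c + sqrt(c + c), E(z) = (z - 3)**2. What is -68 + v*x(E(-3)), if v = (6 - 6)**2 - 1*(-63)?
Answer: 2200 + 378*sqrt(2) ≈ 2734.6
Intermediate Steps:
E(z) = (-3 + z)**2
v = 63 (v = 0**2 + 63 = 0 + 63 = 63)
x(c) = c + sqrt(2)*sqrt(c) (x(c) = c + sqrt(2*c) = c + sqrt(2)*sqrt(c))
-68 + v*x(E(-3)) = -68 + 63*((-3 - 3)**2 + sqrt(2)*sqrt((-3 - 3)**2)) = -68 + 63*((-6)**2 + sqrt(2)*sqrt((-6)**2)) = -68 + 63*(36 + sqrt(2)*sqrt(36)) = -68 + 63*(36 + sqrt(2)*6) = -68 + 63*(36 + 6*sqrt(2)) = -68 + (2268 + 378*sqrt(2)) = 2200 + 378*sqrt(2)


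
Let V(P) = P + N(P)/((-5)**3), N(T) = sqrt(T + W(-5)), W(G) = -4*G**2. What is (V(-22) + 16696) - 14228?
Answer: 2446 - I*sqrt(122)/125 ≈ 2446.0 - 0.088363*I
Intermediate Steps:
N(T) = sqrt(-100 + T) (N(T) = sqrt(T - 4*(-5)**2) = sqrt(T - 4*25) = sqrt(T - 100) = sqrt(-100 + T))
V(P) = P - sqrt(-100 + P)/125 (V(P) = P + sqrt(-100 + P)/((-5)**3) = P + sqrt(-100 + P)/(-125) = P + sqrt(-100 + P)*(-1/125) = P - sqrt(-100 + P)/125)
(V(-22) + 16696) - 14228 = ((-22 - sqrt(-100 - 22)/125) + 16696) - 14228 = ((-22 - I*sqrt(122)/125) + 16696) - 14228 = (16674 - I*sqrt(122)/125) - 14228 = 2446 - I*sqrt(122)/125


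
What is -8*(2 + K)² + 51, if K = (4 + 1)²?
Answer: -5781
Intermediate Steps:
K = 25 (K = 5² = 25)
-8*(2 + K)² + 51 = -8*(2 + 25)² + 51 = -8*27² + 51 = -8*729 + 51 = -5832 + 51 = -5781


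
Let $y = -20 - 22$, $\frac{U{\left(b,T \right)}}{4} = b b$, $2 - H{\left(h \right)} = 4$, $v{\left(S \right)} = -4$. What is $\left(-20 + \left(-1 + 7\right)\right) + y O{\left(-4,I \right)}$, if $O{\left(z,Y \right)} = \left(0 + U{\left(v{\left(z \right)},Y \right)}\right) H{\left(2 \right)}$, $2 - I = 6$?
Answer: $5362$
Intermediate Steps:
$I = -4$ ($I = 2 - 6 = -4$)
$H{\left(h \right)} = -2$ ($H{\left(h \right)} = 2 - 4 = -2$)
$U{\left(b,T \right)} = 4 b^{2}$ ($U{\left(b,T \right)} = 4 b b = 4 b^{2}$)
$O{\left(z,Y \right)} = -128$ ($O{\left(z,Y \right)} = \left(0 + 4 \left(-4\right)^{2}\right) \left(-2\right) = \left(0 + 4 \cdot 16\right) \left(-2\right) = \left(0 + 64\right) \left(-2\right) = 64 \left(-2\right) = -128$)
$y = -42$
$\left(-20 + \left(-1 + 7\right)\right) + y O{\left(-4,I \right)} = \left(-20 + \left(-1 + 7\right)\right) - -5376 = \left(-20 + 6\right) + 5376 = -14 + 5376 = 5362$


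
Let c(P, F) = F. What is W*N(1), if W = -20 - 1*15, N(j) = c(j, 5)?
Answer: -175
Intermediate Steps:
N(j) = 5
W = -35 (W = -20 - 15 = -35)
W*N(1) = -35*5 = -175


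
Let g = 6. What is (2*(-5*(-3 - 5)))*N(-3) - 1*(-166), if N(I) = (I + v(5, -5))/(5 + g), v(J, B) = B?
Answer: 1186/11 ≈ 107.82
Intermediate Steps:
N(I) = -5/11 + I/11 (N(I) = (I - 5)/(5 + 6) = (-5 + I)/11 = (-5 + I)*(1/11) = -5/11 + I/11)
(2*(-5*(-3 - 5)))*N(-3) - 1*(-166) = (2*(-5*(-3 - 5)))*(-5/11 + (1/11)*(-3)) - 1*(-166) = (2*(-5*(-8)))*(-5/11 - 3/11) + 166 = (2*40)*(-8/11) + 166 = 80*(-8/11) + 166 = -640/11 + 166 = 1186/11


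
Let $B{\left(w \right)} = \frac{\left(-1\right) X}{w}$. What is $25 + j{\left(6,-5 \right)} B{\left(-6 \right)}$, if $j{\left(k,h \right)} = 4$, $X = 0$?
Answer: $25$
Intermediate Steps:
$B{\left(w \right)} = 0$ ($B{\left(w \right)} = \frac{\left(-1\right) 0}{w} = \frac{0}{w} = 0$)
$25 + j{\left(6,-5 \right)} B{\left(-6 \right)} = 25 + 4 \cdot 0 = 25 + 0 = 25$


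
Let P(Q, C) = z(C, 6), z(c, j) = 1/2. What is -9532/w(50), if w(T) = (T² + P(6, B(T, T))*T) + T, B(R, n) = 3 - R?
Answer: -9532/2575 ≈ -3.7017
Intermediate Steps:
z(c, j) = ½
P(Q, C) = ½
w(T) = T² + 3*T/2 (w(T) = (T² + T/2) + T = T² + 3*T/2)
-9532/w(50) = -9532*1/(25*(3 + 2*50)) = -9532*1/(25*(3 + 100)) = -9532/((½)*50*103) = -9532/2575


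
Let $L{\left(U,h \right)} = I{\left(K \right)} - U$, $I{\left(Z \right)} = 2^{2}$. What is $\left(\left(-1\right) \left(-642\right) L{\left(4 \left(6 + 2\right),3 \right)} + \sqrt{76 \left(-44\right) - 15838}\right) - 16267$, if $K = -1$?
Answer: $-34243 + i \sqrt{19182} \approx -34243.0 + 138.5 i$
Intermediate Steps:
$I{\left(Z \right)} = 4$
$L{\left(U,h \right)} = 4 - U$
$\left(\left(-1\right) \left(-642\right) L{\left(4 \left(6 + 2\right),3 \right)} + \sqrt{76 \left(-44\right) - 15838}\right) - 16267 = \left(\left(-1\right) \left(-642\right) \left(4 - 4 \left(6 + 2\right)\right) + \sqrt{76 \left(-44\right) - 15838}\right) - 16267 = \left(642 \left(4 - 4 \cdot 8\right) + \sqrt{-3344 - 15838}\right) - 16267 = \left(642 \left(4 - 32\right) + \sqrt{-19182}\right) - 16267 = \left(642 \left(4 - 32\right) + i \sqrt{19182}\right) - 16267 = \left(642 \left(-28\right) + i \sqrt{19182}\right) - 16267 = \left(-17976 + i \sqrt{19182}\right) - 16267 = -34243 + i \sqrt{19182}$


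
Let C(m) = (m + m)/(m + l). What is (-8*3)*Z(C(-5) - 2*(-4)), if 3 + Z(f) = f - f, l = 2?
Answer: 72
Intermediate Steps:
C(m) = 2*m/(2 + m) (C(m) = (m + m)/(m + 2) = (2*m)/(2 + m) = 2*m/(2 + m))
Z(f) = -3 (Z(f) = -3 + (f - f) = -3 + 0 = -3)
(-8*3)*Z(C(-5) - 2*(-4)) = -8*3*(-3) = -24*(-3) = 72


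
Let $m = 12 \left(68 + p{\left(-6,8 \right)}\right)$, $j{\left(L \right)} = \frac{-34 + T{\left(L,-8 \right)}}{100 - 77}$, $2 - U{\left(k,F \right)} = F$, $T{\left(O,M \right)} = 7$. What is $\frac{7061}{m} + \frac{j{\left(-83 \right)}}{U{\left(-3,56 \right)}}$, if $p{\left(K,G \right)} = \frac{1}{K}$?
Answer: $\frac{81405}{9361} \approx 8.6962$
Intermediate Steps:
$U{\left(k,F \right)} = 2 - F$
$j{\left(L \right)} = - \frac{27}{23}$ ($j{\left(L \right)} = \frac{-34 + 7}{100 - 77} = - \frac{27}{23}$)
$m = 814$ ($m = 12 \left(68 + \frac{1}{-6}\right) = 12 \left(68 - \frac{1}{6}\right) = 12 \cdot \frac{407}{6} = 814$)
$\frac{7061}{m} + \frac{j{\left(-83 \right)}}{U{\left(-3,56 \right)}} = \frac{7061}{814} - \frac{27}{23 \left(2 - 56\right)} = 7061 \cdot \frac{1}{814} - \frac{27}{23 \left(2 - 56\right)} = \frac{7061}{814} - \frac{27}{23 \left(-54\right)} = \frac{7061}{814} - - \frac{1}{46} = \frac{7061}{814} + \frac{1}{46} = \frac{81405}{9361}$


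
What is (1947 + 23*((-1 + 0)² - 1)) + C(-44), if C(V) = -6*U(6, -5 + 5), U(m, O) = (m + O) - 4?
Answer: 1935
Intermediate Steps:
U(m, O) = -4 + O + m (U(m, O) = (O + m) - 4 = -4 + O + m)
C(V) = -12 (C(V) = -6*(-4 + (-5 + 5) + 6) = -6*(-4 + 0 + 6) = -6*2 = -12)
(1947 + 23*((-1 + 0)² - 1)) + C(-44) = (1947 + 23*((-1 + 0)² - 1)) - 12 = (1947 + 23*((-1)² - 1)) - 12 = (1947 + 23*(1 - 1)) - 12 = (1947 + 23*0) - 12 = (1947 + 0) - 12 = 1947 - 12 = 1935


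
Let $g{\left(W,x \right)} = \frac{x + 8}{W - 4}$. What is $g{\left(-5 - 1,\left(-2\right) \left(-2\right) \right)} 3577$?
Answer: $- \frac{21462}{5} \approx -4292.4$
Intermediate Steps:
$g{\left(W,x \right)} = \frac{8 + x}{-4 + W}$
$g{\left(-5 - 1,\left(-2\right) \left(-2\right) \right)} 3577 = \frac{8 - -4}{-4 - 6} \cdot 3577 = \frac{8 + 4}{-4 - 6} \cdot 3577 = \frac{1}{-4 - 6} \cdot 12 \cdot 3577 = \frac{1}{-10} \cdot 12 \cdot 3577 = \left(- \frac{1}{10}\right) 12 \cdot 3577 = \left(- \frac{6}{5}\right) 3577 = - \frac{21462}{5}$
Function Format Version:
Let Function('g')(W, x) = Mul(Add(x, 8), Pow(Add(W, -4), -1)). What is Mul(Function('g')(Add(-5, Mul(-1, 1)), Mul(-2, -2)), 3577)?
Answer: Rational(-21462, 5) ≈ -4292.4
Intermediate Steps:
Function('g')(W, x) = Mul(Pow(Add(-4, W), -1), Add(8, x)) (Function('g')(W, x) = Mul(Add(8, x), Pow(Add(-4, W), -1)) = Mul(Pow(Add(-4, W), -1), Add(8, x)))
Mul(Function('g')(Add(-5, Mul(-1, 1)), Mul(-2, -2)), 3577) = Mul(Mul(Pow(Add(-4, Add(-5, Mul(-1, 1))), -1), Add(8, Mul(-2, -2))), 3577) = Mul(Mul(Pow(Add(-4, Add(-5, -1)), -1), Add(8, 4)), 3577) = Mul(Mul(Pow(Add(-4, -6), -1), 12), 3577) = Mul(Mul(Pow(-10, -1), 12), 3577) = Mul(Mul(Rational(-1, 10), 12), 3577) = Mul(Rational(-6, 5), 3577) = Rational(-21462, 5)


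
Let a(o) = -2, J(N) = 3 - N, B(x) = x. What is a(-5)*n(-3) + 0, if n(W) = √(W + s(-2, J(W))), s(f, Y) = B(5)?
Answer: -2*√2 ≈ -2.8284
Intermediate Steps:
s(f, Y) = 5
n(W) = √(5 + W) (n(W) = √(W + 5) = √(5 + W))
a(-5)*n(-3) + 0 = -2*√(5 - 3) + 0 = -2*√2 + 0 = -2*√2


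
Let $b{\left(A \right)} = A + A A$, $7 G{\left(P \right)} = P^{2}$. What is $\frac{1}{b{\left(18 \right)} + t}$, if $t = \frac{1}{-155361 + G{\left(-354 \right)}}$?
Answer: $\frac{962211}{329076155} \approx 0.002924$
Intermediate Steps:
$G{\left(P \right)} = \frac{P^{2}}{7}$
$b{\left(A \right)} = A + A^{2}$
$t = - \frac{7}{962211}$ ($t = \frac{1}{-155361 + \frac{\left(-354\right)^{2}}{7}} = \frac{1}{-155361 + \frac{1}{7} \cdot 125316} = \frac{1}{-155361 + \frac{125316}{7}} = \frac{1}{- \frac{962211}{7}} = - \frac{7}{962211} \approx -7.2749 \cdot 10^{-6}$)
$\frac{1}{b{\left(18 \right)} + t} = \frac{1}{18 \left(1 + 18\right) - \frac{7}{962211}} = \frac{1}{18 \cdot 19 - \frac{7}{962211}} = \frac{1}{342 - \frac{7}{962211}} = \frac{1}{\frac{329076155}{962211}} = \frac{962211}{329076155}$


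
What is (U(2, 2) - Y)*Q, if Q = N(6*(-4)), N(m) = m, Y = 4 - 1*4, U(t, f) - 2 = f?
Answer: -96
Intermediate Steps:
U(t, f) = 2 + f
Y = 0 (Y = 4 - 4 = 0)
Q = -24 (Q = 6*(-4) = -24)
(U(2, 2) - Y)*Q = ((2 + 2) - 1*0)*(-24) = (4 + 0)*(-24) = 4*(-24) = -96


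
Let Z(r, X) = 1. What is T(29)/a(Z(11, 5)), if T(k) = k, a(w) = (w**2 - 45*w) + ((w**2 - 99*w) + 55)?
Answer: -1/3 ≈ -0.33333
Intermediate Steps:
a(w) = 55 - 144*w + 2*w**2 (a(w) = (w**2 - 45*w) + (55 + w**2 - 99*w) = 55 - 144*w + 2*w**2)
T(29)/a(Z(11, 5)) = 29/(55 - 144*1 + 2*1**2) = 29/(55 - 144 + 2*1) = 29/(55 - 144 + 2) = 29/(-87) = 29*(-1/87) = -1/3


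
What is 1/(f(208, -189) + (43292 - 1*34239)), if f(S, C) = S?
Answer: 1/9261 ≈ 0.00010798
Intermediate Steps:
1/(f(208, -189) + (43292 - 1*34239)) = 1/(208 + (43292 - 1*34239)) = 1/(208 + (43292 - 34239)) = 1/(208 + 9053) = 1/9261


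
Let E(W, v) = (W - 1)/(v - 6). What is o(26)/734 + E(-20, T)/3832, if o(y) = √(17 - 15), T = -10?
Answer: 21/61312 + √2/734 ≈ 0.0022692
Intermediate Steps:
o(y) = √2
E(W, v) = (-1 + W)/(-6 + v)
o(26)/734 + E(-20, T)/3832 = √2/734 + ((-1 - 20)/(-6 - 10))/3832 = √2*(1/734) + (-21/(-16))*(1/3832) = √2/734 - 1/16*(-21)*(1/3832) = √2/734 + (21/16)*(1/3832) = √2/734 + 21/61312 = 21/61312 + √2/734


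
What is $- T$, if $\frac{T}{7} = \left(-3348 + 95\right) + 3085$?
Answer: $1176$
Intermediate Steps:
$T = -1176$ ($T = 7 \left(\left(-3348 + 95\right) + 3085\right) = 7 \left(-3253 + 3085\right) = 7 \left(-168\right) = -1176$)
$- T = \left(-1\right) \left(-1176\right) = 1176$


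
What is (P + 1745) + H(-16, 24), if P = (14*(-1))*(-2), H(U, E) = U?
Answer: 1757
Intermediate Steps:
P = 28 (P = -14*(-2) = 28)
(P + 1745) + H(-16, 24) = (28 + 1745) - 16 = 1773 - 16 = 1757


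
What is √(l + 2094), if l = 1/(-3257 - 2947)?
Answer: 5*√805972497/3102 ≈ 45.760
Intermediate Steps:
l = -1/6204 (l = 1/(-6204) = -1/6204 ≈ -0.00016119)
√(l + 2094) = √(-1/6204 + 2094) = √(12991175/6204) = 5*√805972497/3102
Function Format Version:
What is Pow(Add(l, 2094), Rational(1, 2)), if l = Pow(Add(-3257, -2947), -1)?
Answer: Mul(Rational(5, 3102), Pow(805972497, Rational(1, 2))) ≈ 45.760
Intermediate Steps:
l = Rational(-1, 6204) (l = Pow(-6204, -1) = Rational(-1, 6204) ≈ -0.00016119)
Pow(Add(l, 2094), Rational(1, 2)) = Pow(Add(Rational(-1, 6204), 2094), Rational(1, 2)) = Pow(Rational(12991175, 6204), Rational(1, 2)) = Mul(Rational(5, 3102), Pow(805972497, Rational(1, 2)))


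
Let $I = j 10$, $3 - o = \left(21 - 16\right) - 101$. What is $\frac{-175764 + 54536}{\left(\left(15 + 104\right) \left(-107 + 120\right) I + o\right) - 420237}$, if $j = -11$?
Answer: $\frac{30307}{147577} \approx 0.20536$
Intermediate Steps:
$o = 99$ ($o = 3 - \left(\left(21 - 16\right) - 101\right) = 3 - \left(5 - 101\right) = 3 - -96 = 3 + 96 = 99$)
$I = -110$ ($I = \left(-11\right) 10 = -110$)
$\frac{-175764 + 54536}{\left(\left(15 + 104\right) \left(-107 + 120\right) I + o\right) - 420237} = \frac{-175764 + 54536}{\left(\left(15 + 104\right) \left(-107 + 120\right) \left(-110\right) + 99\right) - 420237} = - \frac{121228}{\left(119 \cdot 13 \left(-110\right) + 99\right) - 420237} = - \frac{121228}{\left(1547 \left(-110\right) + 99\right) - 420237} = - \frac{121228}{\left(-170170 + 99\right) - 420237} = - \frac{121228}{-170071 - 420237} = - \frac{121228}{-590308} = \left(-121228\right) \left(- \frac{1}{590308}\right) = \frac{30307}{147577}$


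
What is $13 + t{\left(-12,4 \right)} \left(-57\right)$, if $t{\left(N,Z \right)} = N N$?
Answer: $-8195$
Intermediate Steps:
$t{\left(N,Z \right)} = N^{2}$
$13 + t{\left(-12,4 \right)} \left(-57\right) = 13 + \left(-12\right)^{2} \left(-57\right) = 13 + 144 \left(-57\right) = 13 - 8208 = -8195$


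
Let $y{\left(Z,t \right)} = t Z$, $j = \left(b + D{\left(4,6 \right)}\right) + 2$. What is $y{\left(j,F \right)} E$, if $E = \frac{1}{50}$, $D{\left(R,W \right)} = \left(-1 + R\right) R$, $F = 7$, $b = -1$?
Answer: $\frac{91}{50} \approx 1.82$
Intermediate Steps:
$D{\left(R,W \right)} = R \left(-1 + R\right)$
$j = 13$ ($j = \left(-1 + 4 \left(-1 + 4\right)\right) + 2 = \left(-1 + 4 \cdot 3\right) + 2 = \left(-1 + 12\right) + 2 = 11 + 2 = 13$)
$E = \frac{1}{50} \approx 0.02$
$y{\left(Z,t \right)} = Z t$
$y{\left(j,F \right)} E = 13 \cdot 7 \cdot \frac{1}{50} = 91 \cdot \frac{1}{50} = \frac{91}{50}$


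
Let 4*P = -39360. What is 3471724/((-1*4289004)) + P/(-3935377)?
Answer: -3405084745147/4219711923627 ≈ -0.80695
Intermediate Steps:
P = -9840 (P = (¼)*(-39360) = -9840)
3471724/((-1*4289004)) + P/(-3935377) = 3471724/((-1*4289004)) - 9840/(-3935377) = 3471724/(-4289004) - 9840*(-1/3935377) = 3471724*(-1/4289004) + 9840/3935377 = -867931/1072251 + 9840/3935377 = -3405084745147/4219711923627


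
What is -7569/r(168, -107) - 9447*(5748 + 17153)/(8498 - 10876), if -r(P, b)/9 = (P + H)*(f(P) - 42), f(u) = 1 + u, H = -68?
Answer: 1373796493399/15100300 ≈ 90978.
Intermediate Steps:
r(P, b) = -9*(-68 + P)*(-41 + P) (r(P, b) = -9*(P - 68)*((1 + P) - 42) = -9*(-68 + P)*(-41 + P))
-7569/r(168, -107) - 9447*(5748 + 17153)/(8498 - 10876) = -7569/(-25092 - 9*168² + 981*168) - 9447*(5748 + 17153)/(8498 - 10876) = -7569/(-25092 - 9*28224 + 164808) - 9447/((-2378/22901)) = -7569/(-25092 - 254016 + 164808) - 9447/((-2378*1/22901)) = -7569/(-114300) - 9447/(-2378/22901) = -7569*(-1/114300) - 9447*(-22901/2378) = 841/12700 + 216345747/2378 = 1373796493399/15100300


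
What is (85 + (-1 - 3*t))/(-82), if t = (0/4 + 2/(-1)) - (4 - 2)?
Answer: -48/41 ≈ -1.1707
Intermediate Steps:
t = -4 (t = (0*(1/4) + 2*(-1)) - 1*2 = (0 - 2) - 2 = -2 - 2 = -4)
(85 + (-1 - 3*t))/(-82) = (85 + (-1 - 3*(-4)))/(-82) = (85 + (-1 + 12))*(-1/82) = (85 + 11)*(-1/82) = 96*(-1/82) = -48/41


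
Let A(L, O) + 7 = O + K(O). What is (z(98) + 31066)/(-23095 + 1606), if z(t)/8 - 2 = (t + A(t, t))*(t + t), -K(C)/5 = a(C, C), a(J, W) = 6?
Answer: -280394/21489 ≈ -13.048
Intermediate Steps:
K(C) = -30 (K(C) = -5*6 = -30)
A(L, O) = -37 + O (A(L, O) = -7 + (O - 30) = -7 + (-30 + O) = -37 + O)
z(t) = 16 + 16*t*(-37 + 2*t) (z(t) = 16 + 8*((t + (-37 + t))*(t + t)) = 16 + 8*((-37 + 2*t)*(2*t)) = 16 + 8*(2*t*(-37 + 2*t)) = 16 + 16*t*(-37 + 2*t))
(z(98) + 31066)/(-23095 + 1606) = ((16 - 592*98 + 32*98²) + 31066)/(-23095 + 1606) = ((16 - 58016 + 32*9604) + 31066)/(-21489) = ((16 - 58016 + 307328) + 31066)*(-1/21489) = (249328 + 31066)*(-1/21489) = 280394*(-1/21489) = -280394/21489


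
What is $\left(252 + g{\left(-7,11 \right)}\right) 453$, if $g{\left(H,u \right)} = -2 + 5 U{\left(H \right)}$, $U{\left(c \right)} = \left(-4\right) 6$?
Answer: $58890$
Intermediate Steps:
$U{\left(c \right)} = -24$
$g{\left(H,u \right)} = -122$ ($g{\left(H,u \right)} = -2 + 5 \left(-24\right) = -2 - 120 = -122$)
$\left(252 + g{\left(-7,11 \right)}\right) 453 = \left(252 - 122\right) 453 = 130 \cdot 453 = 58890$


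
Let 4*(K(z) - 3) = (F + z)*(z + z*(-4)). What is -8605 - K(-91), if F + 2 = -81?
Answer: 6535/2 ≈ 3267.5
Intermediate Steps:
F = -83 (F = -2 - 81 = -83)
K(z) = 3 - 3*z*(-83 + z)/4 (K(z) = 3 + ((-83 + z)*(z + z*(-4)))/4 = 3 + ((-83 + z)*(z - 4*z))/4 = 3 + ((-83 + z)*(-3*z))/4 = 3 + (-3*z*(-83 + z))/4 = 3 - 3*z*(-83 + z)/4)
-8605 - K(-91) = -8605 - (3 - ¾*(-91)² + (249/4)*(-91)) = -8605 - (3 - ¾*8281 - 22659/4) = -8605 - (3 - 24843/4 - 22659/4) = -8605 - 1*(-23745/2) = -8605 + 23745/2 = 6535/2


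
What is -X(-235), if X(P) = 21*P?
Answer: 4935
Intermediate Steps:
-X(-235) = -21*(-235) = -1*(-4935) = 4935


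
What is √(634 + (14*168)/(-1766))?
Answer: √493284418/883 ≈ 25.153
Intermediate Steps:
√(634 + (14*168)/(-1766)) = √(634 + 2352*(-1/1766)) = √(634 - 1176/883) = √(558646/883) = √493284418/883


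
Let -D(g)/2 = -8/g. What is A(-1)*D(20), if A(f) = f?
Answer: -4/5 ≈ -0.80000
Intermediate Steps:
D(g) = 16/g (D(g) = -(-16)/g = 16/g)
A(-1)*D(20) = -16/20 = -1*4/5 = -4/5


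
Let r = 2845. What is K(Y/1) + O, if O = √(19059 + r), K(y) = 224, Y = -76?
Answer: 372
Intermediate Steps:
O = 148 (O = √(19059 + 2845) = √21904 = 148)
K(Y/1) + O = 224 + 148 = 372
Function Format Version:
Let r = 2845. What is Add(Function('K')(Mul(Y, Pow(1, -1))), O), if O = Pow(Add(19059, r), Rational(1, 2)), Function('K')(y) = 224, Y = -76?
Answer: 372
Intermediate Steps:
O = 148 (O = Pow(Add(19059, 2845), Rational(1, 2)) = Pow(21904, Rational(1, 2)) = 148)
Add(Function('K')(Mul(Y, Pow(1, -1))), O) = Add(224, 148) = 372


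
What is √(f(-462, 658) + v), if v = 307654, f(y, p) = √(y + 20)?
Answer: √(307654 + I*√442) ≈ 554.67 + 0.019*I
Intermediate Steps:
f(y, p) = √(20 + y)
√(f(-462, 658) + v) = √(√(20 - 462) + 307654) = √(√(-442) + 307654) = √(I*√442 + 307654) = √(307654 + I*√442)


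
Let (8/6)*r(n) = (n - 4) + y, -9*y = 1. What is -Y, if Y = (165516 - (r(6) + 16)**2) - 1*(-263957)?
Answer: -61800431/144 ≈ -4.2917e+5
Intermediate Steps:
y = -1/9 (y = -1/9*1 = -1/9 ≈ -0.11111)
r(n) = -37/12 + 3*n/4 (r(n) = 3*((n - 4) - 1/9)/4 = 3*((-4 + n) - 1/9)/4 = 3*(-37/9 + n)/4 = -37/12 + 3*n/4)
Y = 61800431/144 (Y = (165516 - ((-37/12 + (3/4)*6) + 16)**2) - 1*(-263957) = (165516 - ((-37/12 + 9/2) + 16)**2) + 263957 = (165516 - (17/12 + 16)**2) + 263957 = (165516 - (209/12)**2) + 263957 = (165516 - 1*43681/144) + 263957 = (165516 - 43681/144) + 263957 = 23790623/144 + 263957 = 61800431/144 ≈ 4.2917e+5)
-Y = -1*61800431/144 = -61800431/144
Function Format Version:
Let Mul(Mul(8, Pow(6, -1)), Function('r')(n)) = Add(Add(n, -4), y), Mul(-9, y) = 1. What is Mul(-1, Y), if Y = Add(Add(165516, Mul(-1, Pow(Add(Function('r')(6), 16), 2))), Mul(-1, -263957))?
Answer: Rational(-61800431, 144) ≈ -4.2917e+5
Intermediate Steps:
y = Rational(-1, 9) (y = Mul(Rational(-1, 9), 1) = Rational(-1, 9) ≈ -0.11111)
Function('r')(n) = Add(Rational(-37, 12), Mul(Rational(3, 4), n)) (Function('r')(n) = Mul(Rational(3, 4), Add(Add(n, -4), Rational(-1, 9))) = Mul(Rational(3, 4), Add(Add(-4, n), Rational(-1, 9))) = Mul(Rational(3, 4), Add(Rational(-37, 9), n)) = Add(Rational(-37, 12), Mul(Rational(3, 4), n)))
Y = Rational(61800431, 144) (Y = Add(Add(165516, Mul(-1, Pow(Add(Add(Rational(-37, 12), Mul(Rational(3, 4), 6)), 16), 2))), Mul(-1, -263957)) = Add(Add(165516, Mul(-1, Pow(Add(Add(Rational(-37, 12), Rational(9, 2)), 16), 2))), 263957) = Add(Add(165516, Mul(-1, Pow(Add(Rational(17, 12), 16), 2))), 263957) = Add(Add(165516, Mul(-1, Pow(Rational(209, 12), 2))), 263957) = Add(Add(165516, Mul(-1, Rational(43681, 144))), 263957) = Add(Add(165516, Rational(-43681, 144)), 263957) = Add(Rational(23790623, 144), 263957) = Rational(61800431, 144) ≈ 4.2917e+5)
Mul(-1, Y) = Mul(-1, Rational(61800431, 144)) = Rational(-61800431, 144)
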